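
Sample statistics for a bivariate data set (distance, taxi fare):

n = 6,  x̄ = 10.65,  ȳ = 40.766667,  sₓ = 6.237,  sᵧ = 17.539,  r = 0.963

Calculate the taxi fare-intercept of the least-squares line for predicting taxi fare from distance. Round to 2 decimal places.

b = r · sᵧ/sₓ = 0.963 · 17.539/6.237 = 2.708042
a = ȳ − b·x̄ = 40.766667 − 2.708042·10.65 = 11.926021

11.93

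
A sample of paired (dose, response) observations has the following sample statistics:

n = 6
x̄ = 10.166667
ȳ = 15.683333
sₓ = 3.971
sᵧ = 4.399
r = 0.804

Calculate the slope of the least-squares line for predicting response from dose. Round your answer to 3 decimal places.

b = r · sᵧ/sₓ = 0.804 · 4.399/3.971 = 0.890656

0.891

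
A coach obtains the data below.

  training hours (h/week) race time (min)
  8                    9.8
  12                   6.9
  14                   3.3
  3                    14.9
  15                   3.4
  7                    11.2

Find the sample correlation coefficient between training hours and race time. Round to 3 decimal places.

n = 6, Σx = 59, Σy = 49.5, Σxy = 381.5, Σx² = 687, Σy² = 513.55
Sxx = Σx² − (Σx)²/n = 687 − 580.166667 = 106.833333
Sxy = Σxy − (Σx)(Σy)/n = 381.5 − 486.75 = -105.25
Syy = Σy² − (Σy)²/n = 513.55 − 408.375 = 105.175
r = Sxy/√(Sxx·Syy) = -105.25/√(11236.195833) = -105.25/106.000924 = -0.992916

-0.993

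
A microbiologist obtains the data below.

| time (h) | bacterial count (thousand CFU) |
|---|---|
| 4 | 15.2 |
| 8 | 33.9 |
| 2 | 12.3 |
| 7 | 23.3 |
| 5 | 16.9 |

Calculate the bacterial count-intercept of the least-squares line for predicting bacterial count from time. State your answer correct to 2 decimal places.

3.01

n = 5, Σx = 26, Σy = 101.6, Σxy = 604.2, Σx² = 158
Sxx = Σx² − (Σx)²/n = 158 − 135.2 = 22.8
Sxy = Σxy − (Σx)(Σy)/n = 604.2 − 528.32 = 75.88
b = Sxy/Sxx = 75.88/22.8 = 3.328070
a = ȳ − b·x̄ = 20.32 − 3.328070·5.2 = 3.014035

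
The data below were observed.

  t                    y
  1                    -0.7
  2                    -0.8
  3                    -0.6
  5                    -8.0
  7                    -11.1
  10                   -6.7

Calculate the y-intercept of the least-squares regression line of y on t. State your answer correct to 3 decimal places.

0.120

n = 6, Σx = 28, Σy = -27.9, Σxy = -188.8, Σx² = 188
Sxx = Σx² − (Σx)²/n = 188 − 130.666667 = 57.333333
Sxy = Σxy − (Σx)(Σy)/n = -188.8 − (-130.2) = -58.6
b = Sxy/Sxx = -58.6/57.333333 = -1.022093
a = ȳ − b·x̄ = -4.65 − (-1.022093)·4.666667 = 0.119767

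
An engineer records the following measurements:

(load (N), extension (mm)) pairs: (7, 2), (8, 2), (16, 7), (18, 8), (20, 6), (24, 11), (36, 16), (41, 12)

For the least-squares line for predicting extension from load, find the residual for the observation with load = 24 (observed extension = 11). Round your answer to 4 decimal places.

n = 8, Σx = 170, Σy = 64, Σxy = 1738, Σx² = 4646
Sxx = Σx² − (Σx)²/n = 4646 − 3612.5 = 1033.5
Sxy = Σxy − (Σx)(Σy)/n = 1738 − 1360 = 378
b = Sxy/Sxx = 378/1033.5 = 0.365747
a = ȳ − b·x̄ = 8 − 0.365747·21.25 = 0.227866
ŷ(24) = 0.227866 + 0.365747·24 = 9.005806
residual = y − ŷ = 11 − 9.005806 = 1.994194

1.9942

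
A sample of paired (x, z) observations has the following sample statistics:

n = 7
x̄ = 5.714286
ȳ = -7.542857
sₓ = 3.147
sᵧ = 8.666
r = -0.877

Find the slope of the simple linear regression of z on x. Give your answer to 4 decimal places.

b = r · sᵧ/sₓ = -0.877 · 8.666/3.147 = -2.415024

-2.4150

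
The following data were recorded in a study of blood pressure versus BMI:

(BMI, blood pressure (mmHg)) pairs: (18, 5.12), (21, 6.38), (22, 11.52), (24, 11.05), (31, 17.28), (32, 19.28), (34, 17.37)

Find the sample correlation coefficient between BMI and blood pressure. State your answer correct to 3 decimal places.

n = 7, Σx = 182, Σy = 88, Σxy = 2488, Σx² = 4966, Σy² = 1293.7654
Sxx = Σx² − (Σx)²/n = 4966 − 4732 = 234
Sxy = Σxy − (Σx)(Σy)/n = 2488 − 2288 = 200
Syy = Σy² − (Σy)²/n = 1293.7654 − 1106.285714 = 187.479686
r = Sxy/√(Sxx·Syy) = 200/√(43870.246457) = 200/209.452253 = 0.954872

0.955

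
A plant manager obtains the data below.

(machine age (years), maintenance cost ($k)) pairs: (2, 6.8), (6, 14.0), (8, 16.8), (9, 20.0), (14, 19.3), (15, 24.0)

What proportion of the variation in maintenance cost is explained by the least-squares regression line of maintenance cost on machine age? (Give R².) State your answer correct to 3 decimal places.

n = 6, Σx = 54, Σy = 100.9, Σxy = 1042.2, Σx² = 606, Σy² = 1872.97
Sxx = Σx² − (Σx)²/n = 606 − 486 = 120
Sxy = Σxy − (Σx)(Σy)/n = 1042.2 − 908.1 = 134.1
Syy = Σy² − (Σy)²/n = 1872.97 − 1696.801667 = 176.168333
R² = Sxy²/(Sxx·Syy) = (134.1)²/(120·176.168333) = 0.850645

0.851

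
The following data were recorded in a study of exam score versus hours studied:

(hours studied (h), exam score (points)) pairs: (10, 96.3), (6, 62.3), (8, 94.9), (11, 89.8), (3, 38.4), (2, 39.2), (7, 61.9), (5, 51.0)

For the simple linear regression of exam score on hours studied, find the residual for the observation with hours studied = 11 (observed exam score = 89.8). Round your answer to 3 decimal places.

-8.811

n = 8, Σx = 52, Σy = 533.8, Σxy = 3965.7, Σx² = 408
Sxx = Σx² − (Σx)²/n = 408 − 338 = 70
Sxy = Σxy − (Σx)(Σy)/n = 3965.7 − 3469.7 = 496
b = Sxy/Sxx = 496/70 = 7.085714
a = ȳ − b·x̄ = 66.725 − 7.085714·6.5 = 20.667857
ŷ(11) = 20.667857 + 7.085714·11 = 98.610714
residual = y − ŷ = 89.8 − 98.610714 = -8.810714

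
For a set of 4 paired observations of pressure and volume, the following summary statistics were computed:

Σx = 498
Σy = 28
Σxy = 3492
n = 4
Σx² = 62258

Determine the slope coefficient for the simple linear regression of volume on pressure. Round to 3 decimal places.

Sxx = Σx² − (Σx)²/n = 62258 − 62001 = 257
Sxy = Σxy − (Σx)(Σy)/n = 3492 − 3486 = 6
b = Sxy/Sxx = 6/257 = 0.023346

0.023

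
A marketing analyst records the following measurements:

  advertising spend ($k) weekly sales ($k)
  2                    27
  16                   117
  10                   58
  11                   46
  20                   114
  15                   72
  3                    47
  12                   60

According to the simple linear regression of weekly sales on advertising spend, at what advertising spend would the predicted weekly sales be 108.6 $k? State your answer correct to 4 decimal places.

n = 8, Σx = 89, Σy = 541, Σxy = 7233, Σx² = 1259
Sxx = Σx² − (Σx)²/n = 1259 − 990.125 = 268.875
Sxy = Σxy − (Σx)(Σy)/n = 7233 − 6018.625 = 1214.375
b = Sxy/Sxx = 1214.375/268.875 = 4.516504
a = ȳ − b·x̄ = 67.625 − 4.516504·11.125 = 17.378894
Set a + b·x = 108.6: x = (108.6 − 17.378894) / 4.516504 = 20.197283

20.1973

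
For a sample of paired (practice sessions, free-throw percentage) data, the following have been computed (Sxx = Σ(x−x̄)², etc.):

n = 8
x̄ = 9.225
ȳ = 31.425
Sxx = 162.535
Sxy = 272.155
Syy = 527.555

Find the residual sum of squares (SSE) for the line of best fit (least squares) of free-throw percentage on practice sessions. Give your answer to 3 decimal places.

b = Sxy/Sxx = 272.155/162.535 = 1.674439
SSE = Syy − b·Sxy = 527.555 − 1.674439·272.155 = 71.847958

71.848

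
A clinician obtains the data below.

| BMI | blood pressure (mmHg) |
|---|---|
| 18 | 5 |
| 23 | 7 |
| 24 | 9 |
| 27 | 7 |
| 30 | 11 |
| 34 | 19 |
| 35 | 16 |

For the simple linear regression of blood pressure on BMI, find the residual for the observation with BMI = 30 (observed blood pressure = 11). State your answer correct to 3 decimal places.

-1.634

n = 7, Σx = 191, Σy = 74, Σxy = 2192, Σx² = 5439
Sxx = Σx² − (Σx)²/n = 5439 − 5211.571429 = 227.428571
Sxy = Σxy − (Σx)(Σy)/n = 2192 − 2019.142857 = 172.857143
b = Sxy/Sxx = 172.857143/227.428571 = 0.760050
a = ȳ − b·x̄ = 10.571429 − 0.760050·27.285714 = -10.167085
ŷ(30) = -10.167085 + 0.760050·30 = 12.634422
residual = y − ŷ = 11 − 12.634422 = -1.634422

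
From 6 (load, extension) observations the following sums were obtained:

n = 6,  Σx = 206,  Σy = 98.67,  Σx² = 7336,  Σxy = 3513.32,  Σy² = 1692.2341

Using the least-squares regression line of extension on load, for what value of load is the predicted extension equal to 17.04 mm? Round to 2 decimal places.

35.58

Sxx = Σx² − (Σx)²/n = 7336 − 7072.666667 = 263.333333
Sxy = Σxy − (Σx)(Σy)/n = 3513.32 − 3387.67 = 125.65
b = Sxy/Sxx = 125.65/263.333333 = 0.477152
a = ȳ − b·x̄ = 16.445 − 0.477152·34.333333 = 0.062785
Set a + b·x = 17.04: x = (17.04 − 0.062785) / 0.477152 = 35.580316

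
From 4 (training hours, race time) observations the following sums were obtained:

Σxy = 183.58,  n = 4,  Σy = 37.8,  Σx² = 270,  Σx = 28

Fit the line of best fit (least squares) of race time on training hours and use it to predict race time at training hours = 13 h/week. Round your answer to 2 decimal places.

Sxx = Σx² − (Σx)²/n = 270 − 196 = 74
Sxy = Σxy − (Σx)(Σy)/n = 183.58 − 264.6 = -81.02
b = Sxy/Sxx = -81.02/74 = -1.094865
a = ȳ − b·x̄ = 9.45 − (-1.094865)·7 = 17.114054
ŷ(13) = a + b·13 = 17.114054 + (-1.094865)·13 = 2.880811

2.88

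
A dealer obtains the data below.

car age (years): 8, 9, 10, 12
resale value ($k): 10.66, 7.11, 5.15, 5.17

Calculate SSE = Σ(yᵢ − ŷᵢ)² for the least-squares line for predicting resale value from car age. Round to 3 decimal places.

6.178

n = 4, Σx = 39, Σy = 28.09, Σxy = 262.81, Σx² = 389, Σy² = 217.4391
Sxx = Σx² − (Σx)²/n = 389 − 380.25 = 8.75
Sxy = Σxy − (Σx)(Σy)/n = 262.81 − 273.8775 = -11.0675
Syy = Σy² − (Σy)²/n = 217.4391 − 197.262025 = 20.177075
b = Sxy/Sxx = -11.0675/8.75 = -1.264857
SSE = Syy − b·Sxy = 20.177075 − (-1.264857)·(-11.0675) = 6.178269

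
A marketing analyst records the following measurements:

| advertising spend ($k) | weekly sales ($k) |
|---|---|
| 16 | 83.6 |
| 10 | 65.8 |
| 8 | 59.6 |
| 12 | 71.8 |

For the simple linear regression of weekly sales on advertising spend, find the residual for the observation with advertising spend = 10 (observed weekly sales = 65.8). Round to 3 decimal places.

0.091

n = 4, Σx = 46, Σy = 280.8, Σxy = 3334, Σx² = 564
Sxx = Σx² − (Σx)²/n = 564 − 529 = 35
Sxy = Σxy − (Σx)(Σy)/n = 3334 − 3229.2 = 104.8
b = Sxy/Sxx = 104.8/35 = 2.994286
a = ȳ − b·x̄ = 70.2 − 2.994286·11.5 = 35.765714
ŷ(10) = 35.765714 + 2.994286·10 = 65.708571
residual = y − ŷ = 65.8 − 65.708571 = 0.091429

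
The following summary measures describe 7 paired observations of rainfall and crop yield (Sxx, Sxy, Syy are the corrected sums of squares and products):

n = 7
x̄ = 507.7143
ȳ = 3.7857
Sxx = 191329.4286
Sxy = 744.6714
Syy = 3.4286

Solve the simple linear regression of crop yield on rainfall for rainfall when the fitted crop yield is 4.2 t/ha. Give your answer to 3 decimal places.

614.161

b = Sxy/Sxx = 744.6714/191329.4286 = 0.003892
a = ȳ − b·x̄ = 3.7857 − 0.003892·507.7143 = 1.809630
Set a + b·x = 4.2: x = (4.2 − 1.809630) / 0.003892 = 614.160959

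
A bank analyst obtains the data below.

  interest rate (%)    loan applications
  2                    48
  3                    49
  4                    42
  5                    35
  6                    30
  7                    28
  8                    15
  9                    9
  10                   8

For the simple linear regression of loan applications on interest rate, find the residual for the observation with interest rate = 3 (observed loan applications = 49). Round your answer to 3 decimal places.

2.617

n = 9, Σx = 54, Σy = 264, Σxy = 1243, Σx² = 384
Sxx = Σx² − (Σx)²/n = 384 − 324 = 60
Sxy = Σxy − (Σx)(Σy)/n = 1243 − 1584 = -341
b = Sxy/Sxx = -341/60 = -5.683333
a = ȳ − b·x̄ = 29.333333 − (-5.683333)·6 = 63.433333
ŷ(3) = 63.433333 + (-5.683333)·3 = 46.383333
residual = y − ŷ = 49 − 46.383333 = 2.616667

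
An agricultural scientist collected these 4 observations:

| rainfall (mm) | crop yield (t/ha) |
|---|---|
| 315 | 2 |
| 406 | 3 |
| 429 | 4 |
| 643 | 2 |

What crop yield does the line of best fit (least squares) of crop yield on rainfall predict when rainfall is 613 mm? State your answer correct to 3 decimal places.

n = 4, Σx = 1793, Σy = 11, Σxy = 4850, Σx² = 861551
Sxx = Σx² − (Σx)²/n = 861551 − 803712.25 = 57838.75
Sxy = Σxy − (Σx)(Σy)/n = 4850 − 4930.75 = -80.75
b = Sxy/Sxx = -80.75/57838.75 = -0.001396
a = ȳ − b·x̄ = 2.75 − (-0.001396)·448.25 = 3.375812
ŷ(613) = a + b·613 = 3.375812 + (-0.001396)·613 = 2.519989

2.520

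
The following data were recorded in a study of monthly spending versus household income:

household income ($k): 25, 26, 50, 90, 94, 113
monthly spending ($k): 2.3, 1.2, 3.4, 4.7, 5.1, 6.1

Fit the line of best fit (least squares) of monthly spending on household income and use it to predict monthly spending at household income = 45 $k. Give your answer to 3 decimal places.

n = 6, Σx = 398, Σy = 22.8, Σxy = 1850.4, Σx² = 33506
Sxx = Σx² − (Σx)²/n = 33506 − 26400.666667 = 7105.333333
Sxy = Σxy − (Σx)(Σy)/n = 1850.4 − 1512.4 = 338
b = Sxy/Sxx = 338/7105.333333 = 0.047570
a = ȳ − b·x̄ = 3.8 − 0.047570·66.333333 = 0.644530
ŷ(45) = a + b·45 = 0.644530 + 0.047570·45 = 2.785175

2.785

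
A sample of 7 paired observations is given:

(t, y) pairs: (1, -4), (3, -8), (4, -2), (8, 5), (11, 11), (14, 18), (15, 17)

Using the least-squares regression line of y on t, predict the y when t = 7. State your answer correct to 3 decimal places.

n = 7, Σx = 56, Σy = 37, Σxy = 632, Σx² = 632
Sxx = Σx² − (Σx)²/n = 632 − 448 = 184
Sxy = Σxy − (Σx)(Σy)/n = 632 − 296 = 336
b = Sxy/Sxx = 336/184 = 1.826087
a = ȳ − b·x̄ = 5.285714 − 1.826087·8 = -9.322981
ŷ(7) = a + b·7 = -9.322981 + 1.826087·7 = 3.459627

3.460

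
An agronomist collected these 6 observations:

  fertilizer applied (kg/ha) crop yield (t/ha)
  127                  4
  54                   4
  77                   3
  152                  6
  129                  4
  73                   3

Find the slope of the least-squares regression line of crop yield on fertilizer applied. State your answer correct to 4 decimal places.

n = 6, Σx = 612, Σy = 24, Σxy = 2602, Σx² = 70048
Sxx = Σx² − (Σx)²/n = 70048 − 62424 = 7624
Sxy = Σxy − (Σx)(Σy)/n = 2602 − 2448 = 154
b = Sxy/Sxx = 154/7624 = 0.020199

0.0202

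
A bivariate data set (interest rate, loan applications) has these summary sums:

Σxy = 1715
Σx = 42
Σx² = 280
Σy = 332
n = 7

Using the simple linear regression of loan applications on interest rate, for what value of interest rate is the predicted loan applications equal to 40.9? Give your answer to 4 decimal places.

6.6599

Sxx = Σx² − (Σx)²/n = 280 − 252 = 28
Sxy = Σxy − (Σx)(Σy)/n = 1715 − 1992 = -277
b = Sxy/Sxx = -277/28 = -9.892857
a = ȳ − b·x̄ = 47.428571 − (-9.892857)·6 = 106.785714
Set a + b·x = 40.9: x = (40.9 − 106.785714) / (-9.892857) = 6.659928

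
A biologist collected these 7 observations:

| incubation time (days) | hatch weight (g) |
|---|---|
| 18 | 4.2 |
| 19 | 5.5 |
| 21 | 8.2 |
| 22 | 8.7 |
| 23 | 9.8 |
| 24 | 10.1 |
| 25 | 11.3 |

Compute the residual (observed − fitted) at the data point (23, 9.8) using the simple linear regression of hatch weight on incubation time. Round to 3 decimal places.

0.274

n = 7, Σx = 152, Σy = 57.8, Σxy = 1294, Σx² = 3340
Sxx = Σx² − (Σx)²/n = 3340 − 3300.571429 = 39.428571
Sxy = Σxy − (Σx)(Σy)/n = 1294 − 1255.085714 = 38.914286
b = Sxy/Sxx = 38.914286/39.428571 = 0.986957
a = ȳ − b·x̄ = 8.257143 − 0.986957·21.714286 = -13.173913
ŷ(23) = -13.173913 + 0.986957·23 = 9.526087
residual = y − ŷ = 9.8 − 9.526087 = 0.273913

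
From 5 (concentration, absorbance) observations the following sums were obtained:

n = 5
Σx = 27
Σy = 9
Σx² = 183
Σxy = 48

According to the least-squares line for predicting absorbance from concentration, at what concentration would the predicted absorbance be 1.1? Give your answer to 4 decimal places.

Sxx = Σx² − (Σx)²/n = 183 − 145.8 = 37.2
Sxy = Σxy − (Σx)(Σy)/n = 48 − 48.6 = -0.6
b = Sxy/Sxx = -0.6/37.2 = -0.016129
a = ȳ − b·x̄ = 1.8 − (-0.016129)·5.4 = 1.887097
Set a + b·x = 1.1: x = (1.1 − 1.887097) / (-0.016129) = 48.8

48.8000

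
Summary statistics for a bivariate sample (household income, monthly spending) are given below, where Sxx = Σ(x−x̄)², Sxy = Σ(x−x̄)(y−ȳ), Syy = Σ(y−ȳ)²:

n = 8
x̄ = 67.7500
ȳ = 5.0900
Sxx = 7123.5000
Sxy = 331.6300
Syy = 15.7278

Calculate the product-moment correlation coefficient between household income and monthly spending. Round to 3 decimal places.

r = Sxy/√(Sxx·Syy) = 331.63/√(112036.9833) = 331.63/334.719260 = 0.990771

0.991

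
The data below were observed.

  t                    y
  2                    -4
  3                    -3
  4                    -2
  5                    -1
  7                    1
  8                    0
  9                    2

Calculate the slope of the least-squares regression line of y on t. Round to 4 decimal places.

n = 7, Σx = 38, Σy = -7, Σxy = -5, Σx² = 248
Sxx = Σx² − (Σx)²/n = 248 − 206.285714 = 41.714286
Sxy = Σxy − (Σx)(Σy)/n = -5 − (-38) = 33
b = Sxy/Sxx = 33/41.714286 = 0.791096

0.7911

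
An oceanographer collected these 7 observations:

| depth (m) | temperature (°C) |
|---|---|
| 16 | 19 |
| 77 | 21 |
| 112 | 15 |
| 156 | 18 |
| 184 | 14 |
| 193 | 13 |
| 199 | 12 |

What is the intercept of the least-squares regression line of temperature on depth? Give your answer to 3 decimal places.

21.242

n = 7, Σx = 937, Σy = 112, Σxy = 13882, Σx² = 153771
Sxx = Σx² − (Σx)²/n = 153771 − 125424.142857 = 28346.857143
Sxy = Σxy − (Σx)(Σy)/n = 13882 − 14992 = -1110
b = Sxy/Sxx = -1110/28346.857143 = -0.039158
a = ȳ − b·x̄ = 16 − (-0.039158)·133.857143 = 21.241549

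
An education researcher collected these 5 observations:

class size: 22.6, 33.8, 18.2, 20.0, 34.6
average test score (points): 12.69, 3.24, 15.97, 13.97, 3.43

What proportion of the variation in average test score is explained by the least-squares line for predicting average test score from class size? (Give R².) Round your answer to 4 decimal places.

n = 5, Σx = 129.2, Σy = 49.3, Σxy = 1085.038, Σx² = 3581.6, Σy² = 633.5004
Sxx = Σx² − (Σx)²/n = 3581.6 − 3338.528 = 243.072
Sxy = Σxy − (Σx)(Σy)/n = 1085.038 − 1273.912 = -188.874
Syy = Σy² − (Σy)²/n = 633.5004 − 486.098 = 147.4024
R² = Sxy²/(Sxx·Syy) = (-188.874)²/(243.072·147.4024) = 0.995646

0.9956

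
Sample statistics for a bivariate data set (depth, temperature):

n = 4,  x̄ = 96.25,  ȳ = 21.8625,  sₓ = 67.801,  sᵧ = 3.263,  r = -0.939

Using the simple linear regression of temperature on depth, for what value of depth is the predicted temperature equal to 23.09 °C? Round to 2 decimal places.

b = r · sᵧ/sₓ = -0.939 · 3.263/67.801 = -0.045190
a = ȳ − b·x̄ = 21.8625 − (-0.045190)·96.25 = 26.212080
Set a + b·x = 23.09: x = (23.09 − 26.212080) / (-0.045190) = 69.087175

69.09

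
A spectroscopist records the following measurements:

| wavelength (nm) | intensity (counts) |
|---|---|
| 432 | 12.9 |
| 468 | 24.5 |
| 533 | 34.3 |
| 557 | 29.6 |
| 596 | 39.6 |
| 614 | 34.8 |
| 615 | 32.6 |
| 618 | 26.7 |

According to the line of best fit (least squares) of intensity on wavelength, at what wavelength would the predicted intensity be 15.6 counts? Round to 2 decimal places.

n = 8, Σx = 4433, Σy = 235, Σxy = 133326.3, Σx² = 2492347
Sxx = Σx² − (Σx)²/n = 2492347 − 2456436.125 = 35910.875
Sxy = Σxy − (Σx)(Σy)/n = 133326.3 − 130219.375 = 3106.925
b = Sxy/Sxx = 3106.925/35910.875 = 0.086518
a = ȳ − b·x̄ = 29.375 − 0.086518·554.125 = -18.566600
Set a + b·x = 15.6: x = (15.6 − (-18.566600)) / 0.086518 = 394.908957

394.91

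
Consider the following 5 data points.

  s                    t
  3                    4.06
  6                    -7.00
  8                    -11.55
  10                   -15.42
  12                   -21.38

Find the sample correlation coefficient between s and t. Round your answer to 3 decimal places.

n = 5, Σx = 39, Σy = -51.29, Σxy = -532.98, Σx² = 353, Σy² = 893.7669
Sxx = Σx² − (Σx)²/n = 353 − 304.2 = 48.8
Sxy = Σxy − (Σx)(Σy)/n = -532.98 − (-400.062) = -132.918
Syy = Σy² − (Σy)²/n = 893.7669 − 526.13282 = 367.63408
r = Sxy/√(Sxx·Syy) = -132.918/√(17940.543104) = -132.918/133.942313 = -0.992353

-0.992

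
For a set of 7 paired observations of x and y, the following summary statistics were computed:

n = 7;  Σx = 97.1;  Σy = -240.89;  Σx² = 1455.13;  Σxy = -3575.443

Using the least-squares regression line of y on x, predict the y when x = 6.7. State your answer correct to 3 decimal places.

-18.909

Sxx = Σx² − (Σx)²/n = 1455.13 − 1346.915714 = 108.214286
Sxy = Σxy − (Σx)(Σy)/n = -3575.443 − (-3341.488429) = -233.954571
b = Sxy/Sxx = -233.954571/108.214286 = -2.161956
a = ȳ − b·x̄ = -34.412857 − (-2.161956)·13.871429 = -4.423433
ŷ(6.7) = a + b·6.7 = -4.423433 + (-2.161956)·6.7 = -18.908541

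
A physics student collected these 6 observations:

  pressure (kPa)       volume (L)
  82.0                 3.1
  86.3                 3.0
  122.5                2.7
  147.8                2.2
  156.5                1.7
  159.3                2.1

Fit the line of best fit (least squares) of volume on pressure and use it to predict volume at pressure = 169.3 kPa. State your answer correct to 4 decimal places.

n = 6, Σx = 754.4, Σy = 14.8, Σxy = 1769.59, Σx² = 100891.52
Sxx = Σx² − (Σx)²/n = 100891.52 − 94853.226667 = 6038.293333
Sxy = Σxy − (Σx)(Σy)/n = 1769.59 − 1860.853333 = -91.263333
b = Sxy/Sxx = -91.263333/6038.293333 = -0.015114
a = ȳ − b·x̄ = 2.466667 − (-0.015114)·125.733333 = 4.367012
ŷ(169.3) = a + b·169.3 = 4.367012 + (-0.015114)·169.3 = 1.808196

1.8082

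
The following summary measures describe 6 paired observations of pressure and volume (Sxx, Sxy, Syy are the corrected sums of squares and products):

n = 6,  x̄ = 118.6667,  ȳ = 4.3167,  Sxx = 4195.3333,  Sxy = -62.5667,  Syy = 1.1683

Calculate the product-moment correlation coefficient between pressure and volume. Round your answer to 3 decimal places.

-0.894

r = Sxy/√(Sxx·Syy) = -62.5667/√(4901.407894) = -62.5667/70.010056 = -0.893682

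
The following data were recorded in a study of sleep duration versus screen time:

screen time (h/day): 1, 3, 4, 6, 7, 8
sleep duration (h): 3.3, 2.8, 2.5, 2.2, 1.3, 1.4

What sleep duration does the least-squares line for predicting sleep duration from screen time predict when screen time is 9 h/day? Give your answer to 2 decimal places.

1.05

n = 6, Σx = 29, Σy = 13.5, Σxy = 55.2, Σx² = 175
Sxx = Σx² − (Σx)²/n = 175 − 140.166667 = 34.833333
Sxy = Σxy − (Σx)(Σy)/n = 55.2 − 65.25 = -10.05
b = Sxy/Sxx = -10.05/34.833333 = -0.288517
a = ȳ − b·x̄ = 2.25 − (-0.288517)·4.833333 = 3.644498
ŷ(9) = a + b·9 = 3.644498 + (-0.288517)·9 = 1.047847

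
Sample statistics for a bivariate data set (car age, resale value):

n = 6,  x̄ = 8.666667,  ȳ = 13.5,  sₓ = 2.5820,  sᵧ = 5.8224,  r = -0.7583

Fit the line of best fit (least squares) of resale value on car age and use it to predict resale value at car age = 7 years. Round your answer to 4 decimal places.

16.3499

b = r · sᵧ/sₓ = -0.7583 · 5.8224/2.582 = -1.709964
a = ȳ − b·x̄ = 13.5 − (-1.709964)·8.666667 = 28.319685
ŷ(7) = a + b·7 = 28.319685 + (-1.709964)·7 = 16.349940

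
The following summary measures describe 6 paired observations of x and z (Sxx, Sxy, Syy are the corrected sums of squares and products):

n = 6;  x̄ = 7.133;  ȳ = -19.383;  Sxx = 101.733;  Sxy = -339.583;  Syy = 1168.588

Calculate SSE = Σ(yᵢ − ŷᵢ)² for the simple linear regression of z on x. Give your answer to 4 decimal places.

b = Sxy/Sxx = -339.583/101.733 = -3.337983
SSE = Syy − b·Sxy = 1168.588 − (-3.337983)·(-339.583) = 35.065801

35.0658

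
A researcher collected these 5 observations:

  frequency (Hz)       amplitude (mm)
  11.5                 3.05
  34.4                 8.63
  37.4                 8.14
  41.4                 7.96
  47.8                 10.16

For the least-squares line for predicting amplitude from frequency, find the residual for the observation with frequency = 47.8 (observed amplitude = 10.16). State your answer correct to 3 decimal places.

n = 5, Σx = 172.5, Σy = 37.94, Σxy = 1451.575, Σx² = 6713.17
Sxx = Σx² − (Σx)²/n = 6713.17 − 5951.25 = 761.92
Sxy = Σxy − (Σx)(Σy)/n = 1451.575 − 1308.93 = 142.645
b = Sxy/Sxx = 142.645/761.92 = 0.187218
a = ȳ − b·x̄ = 7.588 − 0.187218·34.5 = 1.128985
ŷ(47.8) = 1.128985 + 0.187218·47.8 = 10.077997
residual = y − ŷ = 10.16 − 10.077997 = 0.082003

0.082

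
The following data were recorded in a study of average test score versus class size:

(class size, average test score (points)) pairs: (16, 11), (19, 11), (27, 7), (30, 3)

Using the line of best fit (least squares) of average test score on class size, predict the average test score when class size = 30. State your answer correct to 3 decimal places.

n = 4, Σx = 92, Σy = 32, Σxy = 664, Σx² = 2246
Sxx = Σx² − (Σx)²/n = 2246 − 2116 = 130
Sxy = Σxy − (Σx)(Σy)/n = 664 − 736 = -72
b = Sxy/Sxx = -72/130 = -0.553846
a = ȳ − b·x̄ = 8 − (-0.553846)·23 = 20.738462
ŷ(30) = a + b·30 = 20.738462 + (-0.553846)·30 = 4.123077

4.123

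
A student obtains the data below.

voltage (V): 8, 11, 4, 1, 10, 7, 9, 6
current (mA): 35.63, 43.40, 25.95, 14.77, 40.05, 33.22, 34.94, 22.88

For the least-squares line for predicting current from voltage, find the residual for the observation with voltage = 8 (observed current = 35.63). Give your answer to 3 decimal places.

1.513

n = 8, Σx = 56, Σy = 250.84, Σxy = 1965.79, Σx² = 468
Sxx = Σx² − (Σx)²/n = 468 − 392 = 76
Sxy = Σxy − (Σx)(Σy)/n = 1965.79 − 1755.88 = 209.91
b = Sxy/Sxx = 209.91/76 = 2.761974
a = ȳ − b·x̄ = 31.355 − 2.761974·7 = 12.021184
ŷ(8) = 12.021184 + 2.761974·8 = 34.116974
residual = y − ŷ = 35.63 − 34.116974 = 1.513026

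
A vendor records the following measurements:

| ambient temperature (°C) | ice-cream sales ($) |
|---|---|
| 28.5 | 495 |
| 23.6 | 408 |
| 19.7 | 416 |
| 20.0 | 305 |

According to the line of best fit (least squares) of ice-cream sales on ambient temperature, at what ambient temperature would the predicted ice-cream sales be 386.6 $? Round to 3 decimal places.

n = 4, Σx = 91.8, Σy = 1624, Σxy = 38031.5, Σx² = 2157.3
Sxx = Σx² − (Σx)²/n = 2157.3 − 2106.81 = 50.49
Sxy = Σxy − (Σx)(Σy)/n = 38031.5 − 37270.8 = 760.7
b = Sxy/Sxx = 760.7/50.49 = 15.066350
a = ȳ − b·x̄ = 406 − 15.066350·22.95 = 60.227273
Set a + b·x = 386.6: x = (386.6 − 60.227273) / 15.066350 = 21.662362

21.662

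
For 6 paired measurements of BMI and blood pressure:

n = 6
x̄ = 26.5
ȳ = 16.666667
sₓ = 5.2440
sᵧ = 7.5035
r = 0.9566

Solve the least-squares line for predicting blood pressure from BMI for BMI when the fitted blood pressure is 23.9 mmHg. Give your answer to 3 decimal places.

b = r · sᵧ/sₓ = 0.9566 · 7.5035/5.244 = 1.368773
a = ȳ − b·x̄ = 16.666667 − 1.368773·26.5 = -19.605830
Set a + b·x = 23.9: x = (23.9 − (-19.605830)) / 1.368773 = 31.784536

31.785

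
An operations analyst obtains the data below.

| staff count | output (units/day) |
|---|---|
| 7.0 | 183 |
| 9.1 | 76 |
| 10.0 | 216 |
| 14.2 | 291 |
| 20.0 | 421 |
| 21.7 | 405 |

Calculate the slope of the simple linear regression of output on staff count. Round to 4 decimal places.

20.2314

n = 6, Σx = 82, Σy = 1592, Σxy = 25473.3, Σx² = 1304.34
Sxx = Σx² − (Σx)²/n = 1304.34 − 1120.666667 = 183.673333
Sxy = Σxy − (Σx)(Σy)/n = 25473.3 − 21757.333333 = 3715.966667
b = Sxy/Sxx = 3715.966667/183.673333 = 20.231389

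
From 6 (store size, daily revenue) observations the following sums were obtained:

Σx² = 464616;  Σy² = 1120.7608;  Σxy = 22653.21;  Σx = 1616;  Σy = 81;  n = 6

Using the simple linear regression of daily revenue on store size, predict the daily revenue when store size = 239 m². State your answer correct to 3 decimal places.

Sxx = Σx² − (Σx)²/n = 464616 − 435242.666667 = 29373.333333
Sxy = Σxy − (Σx)(Σy)/n = 22653.21 − 21816 = 837.21
b = Sxy/Sxx = 837.21/29373.333333 = 0.028502
a = ȳ − b·x̄ = 13.5 − 0.028502·269.333333 = 5.823358
ŷ(239) = a + b·239 = 5.823358 + 0.028502·239 = 12.635428

12.635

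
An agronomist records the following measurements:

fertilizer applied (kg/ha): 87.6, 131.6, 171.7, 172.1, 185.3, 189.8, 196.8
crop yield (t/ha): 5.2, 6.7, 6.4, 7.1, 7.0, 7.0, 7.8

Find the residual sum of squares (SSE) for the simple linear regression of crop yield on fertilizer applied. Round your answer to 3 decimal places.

0.865

n = 7, Σx = 1134.9, Σy = 47.2, Σxy = 7818.77, Σx² = 193181.99, Σy² = 322.14
Sxx = Σx² − (Σx)²/n = 193181.99 − 183999.715714 = 9182.274286
Sxy = Σxy − (Σx)(Σy)/n = 7818.77 − 7652.468571 = 166.301429
Syy = Σy² − (Σy)²/n = 322.14 − 318.262857 = 3.877143
b = Sxy/Sxx = 166.301429/9182.274286 = 0.018111
SSE = Syy − b·Sxy = 3.877143 − 0.018111·166.301429 = 0.865235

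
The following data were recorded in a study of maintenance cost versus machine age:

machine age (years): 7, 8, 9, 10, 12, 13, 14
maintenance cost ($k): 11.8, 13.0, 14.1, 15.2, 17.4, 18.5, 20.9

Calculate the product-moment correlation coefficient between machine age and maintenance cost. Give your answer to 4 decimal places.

0.9928

n = 7, Σx = 73, Σy = 110.9, Σxy = 1207.4, Σx² = 803, Σy² = 1819.91
Sxx = Σx² − (Σx)²/n = 803 − 761.285714 = 41.714286
Sxy = Σxy − (Σx)(Σy)/n = 1207.4 − 1156.528571 = 50.871429
Syy = Σy² − (Σy)²/n = 1819.91 − 1756.972857 = 62.937143
r = Sxy/√(Sxx·Syy) = 50.871429/√(2625.377959) = 50.871429/51.238442 = 0.992837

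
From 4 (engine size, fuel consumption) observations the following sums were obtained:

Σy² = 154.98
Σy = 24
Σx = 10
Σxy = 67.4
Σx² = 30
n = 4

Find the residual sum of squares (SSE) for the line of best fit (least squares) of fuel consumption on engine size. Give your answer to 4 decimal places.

Sxx = Σx² − (Σx)²/n = 30 − 25 = 5
Sxy = Σxy − (Σx)(Σy)/n = 67.4 − 60 = 7.4
Syy = Σy² − (Σy)²/n = 154.98 − 144 = 10.98
b = Sxy/Sxx = 7.4/5 = 1.48
SSE = Syy − b·Sxy = 10.98 − 1.48·7.4 = 0.028

0.0280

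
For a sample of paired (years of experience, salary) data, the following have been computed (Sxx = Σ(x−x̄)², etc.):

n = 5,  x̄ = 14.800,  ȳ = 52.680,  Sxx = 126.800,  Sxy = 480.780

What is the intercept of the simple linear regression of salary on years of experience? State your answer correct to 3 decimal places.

b = Sxy/Sxx = 480.78/126.8 = 3.791640
a = ȳ − b·x̄ = 52.68 − 3.791640·14.8 = -3.436278

-3.436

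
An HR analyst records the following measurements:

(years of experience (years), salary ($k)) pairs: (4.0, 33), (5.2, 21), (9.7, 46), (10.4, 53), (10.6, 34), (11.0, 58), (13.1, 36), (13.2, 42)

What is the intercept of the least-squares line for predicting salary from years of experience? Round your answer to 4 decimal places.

n = 8, Σx = 77.2, Σy = 323, Σxy = 3263, Σx² = 824.5
Sxx = Σx² − (Σx)²/n = 824.5 − 744.98 = 79.52
Sxy = Σxy − (Σx)(Σy)/n = 3263 − 3116.95 = 146.05
b = Sxy/Sxx = 146.05/79.52 = 1.836645
a = ȳ − b·x̄ = 40.375 − 1.836645·9.65 = 22.651377

22.6514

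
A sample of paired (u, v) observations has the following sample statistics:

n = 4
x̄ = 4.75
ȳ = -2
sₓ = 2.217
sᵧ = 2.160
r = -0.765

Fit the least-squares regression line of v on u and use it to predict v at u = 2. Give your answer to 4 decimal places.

b = r · sᵧ/sₓ = -0.765 · 2.16/2.217 = -0.745332
a = ȳ − b·x̄ = -2 − (-0.745332)·4.75 = 1.540325
ŷ(2) = a + b·2 = 1.540325 + (-0.745332)·2 = 0.049662

0.0497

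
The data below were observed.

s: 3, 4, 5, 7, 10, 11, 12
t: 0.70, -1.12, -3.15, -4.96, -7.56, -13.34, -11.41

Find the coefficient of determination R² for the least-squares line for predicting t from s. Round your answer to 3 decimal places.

n = 7, Σx = 52, Σy = -40.84, Σxy = -412.11, Σx² = 464, Σy² = 401.5658
Sxx = Σx² − (Σx)²/n = 464 − 386.285714 = 77.714286
Sxy = Σxy − (Σx)(Σy)/n = -412.11 − (-303.382857) = -108.727143
Syy = Σy² − (Σy)²/n = 401.5658 − 238.272229 = 163.293571
R² = Sxy²/(Sxx·Syy) = (-108.727143)²/(77.714286·163.293571) = 0.931550

0.932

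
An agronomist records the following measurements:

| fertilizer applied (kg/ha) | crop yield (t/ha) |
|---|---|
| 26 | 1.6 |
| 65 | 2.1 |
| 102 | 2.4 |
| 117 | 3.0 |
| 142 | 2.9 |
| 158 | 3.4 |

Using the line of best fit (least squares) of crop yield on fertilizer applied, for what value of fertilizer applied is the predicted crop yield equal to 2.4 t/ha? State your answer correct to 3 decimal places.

88.835

n = 6, Σx = 610, Σy = 15.4, Σxy = 1722.9, Σx² = 74122
Sxx = Σx² − (Σx)²/n = 74122 − 62016.666667 = 12105.333333
Sxy = Σxy − (Σx)(Σy)/n = 1722.9 − 1565.666667 = 157.233333
b = Sxy/Sxx = 157.233333/12105.333333 = 0.012989
a = ȳ − b·x̄ = 2.566667 − 0.012989·101.666667 = 1.246142
Set a + b·x = 2.4: x = (2.4 − 1.246142) / 0.012989 = 88.835065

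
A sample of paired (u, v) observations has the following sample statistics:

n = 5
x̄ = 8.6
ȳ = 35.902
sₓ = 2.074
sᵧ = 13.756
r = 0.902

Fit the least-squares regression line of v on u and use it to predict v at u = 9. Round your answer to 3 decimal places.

b = r · sᵧ/sₓ = 0.902 · 13.756/2.074 = 5.982600
a = ȳ − b·x̄ = 35.902 − 5.982600·8.6 = -15.548358
ŷ(9) = a + b·9 = -15.548358 + 5.982600·9 = 38.295040

38.295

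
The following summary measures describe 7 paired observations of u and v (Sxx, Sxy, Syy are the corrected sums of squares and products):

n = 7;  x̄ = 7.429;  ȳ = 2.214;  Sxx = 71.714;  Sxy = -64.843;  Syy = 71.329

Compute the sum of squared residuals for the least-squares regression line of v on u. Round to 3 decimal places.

b = Sxy/Sxx = -64.843/71.714 = -0.904189
SSE = Syy − b·Sxy = 71.329 − (-0.904189)·(-64.843) = 12.698682

12.699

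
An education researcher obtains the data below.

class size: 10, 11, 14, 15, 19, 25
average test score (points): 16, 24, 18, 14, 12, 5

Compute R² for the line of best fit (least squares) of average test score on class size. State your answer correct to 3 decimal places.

0.773

n = 6, Σx = 94, Σy = 89, Σxy = 1239, Σx² = 1628, Σy² = 1521
Sxx = Σx² − (Σx)²/n = 1628 − 1472.666667 = 155.333333
Sxy = Σxy − (Σx)(Σy)/n = 1239 − 1394.333333 = -155.333333
Syy = Σy² − (Σy)²/n = 1521 − 1320.166667 = 200.833333
R² = Sxy²/(Sxx·Syy) = (-155.333333)²/(155.333333·200.833333) = 0.773444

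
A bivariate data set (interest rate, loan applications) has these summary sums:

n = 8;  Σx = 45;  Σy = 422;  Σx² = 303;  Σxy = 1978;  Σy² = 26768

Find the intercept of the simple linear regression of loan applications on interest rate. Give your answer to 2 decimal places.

97.38

Sxx = Σx² − (Σx)²/n = 303 − 253.125 = 49.875
Sxy = Σxy − (Σx)(Σy)/n = 1978 − 2373.75 = -395.75
b = Sxy/Sxx = -395.75/49.875 = -7.934837
a = ȳ − b·x̄ = 52.75 − (-7.934837)·5.625 = 97.383459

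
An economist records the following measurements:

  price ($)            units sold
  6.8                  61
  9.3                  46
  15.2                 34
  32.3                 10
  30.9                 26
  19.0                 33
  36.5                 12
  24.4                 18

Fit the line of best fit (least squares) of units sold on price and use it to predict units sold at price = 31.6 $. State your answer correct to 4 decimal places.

n = 8, Σx = 174.4, Σy = 240, Σxy = 3990, Σx² = 4650.48
Sxx = Σx² − (Σx)²/n = 4650.48 − 3801.92 = 848.56
Sxy = Σxy − (Σx)(Σy)/n = 3990 − 5232 = -1242
b = Sxy/Sxx = -1242/848.56 = -1.463656
a = ȳ − b·x̄ = 30 − (-1.463656)·21.8 = 61.907702
ŷ(31.6) = a + b·31.6 = 61.907702 + (-1.463656)·31.6 = 15.656170

15.6562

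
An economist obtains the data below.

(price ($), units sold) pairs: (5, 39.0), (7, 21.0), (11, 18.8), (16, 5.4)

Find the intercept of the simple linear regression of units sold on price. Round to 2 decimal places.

n = 4, Σx = 39, Σy = 84.2, Σxy = 635.2, Σx² = 451
Sxx = Σx² − (Σx)²/n = 451 − 380.25 = 70.75
Sxy = Σxy − (Σx)(Σy)/n = 635.2 − 820.95 = -185.75
b = Sxy/Sxx = -185.75/70.75 = -2.625442
a = ȳ − b·x̄ = 21.05 − (-2.625442)·9.75 = 46.648057

46.65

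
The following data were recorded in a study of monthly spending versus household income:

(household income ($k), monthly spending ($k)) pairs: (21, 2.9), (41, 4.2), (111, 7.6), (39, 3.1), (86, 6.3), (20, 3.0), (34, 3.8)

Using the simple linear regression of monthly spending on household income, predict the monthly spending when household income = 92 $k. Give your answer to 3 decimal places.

n = 7, Σx = 352, Σy = 30.9, Σxy = 1928.6, Σx² = 24916
Sxx = Σx² − (Σx)²/n = 24916 − 17700.571429 = 7215.428571
Sxy = Σxy − (Σx)(Σy)/n = 1928.6 − 1553.828571 = 374.771429
b = Sxy/Sxx = 374.771429/7215.428571 = 0.051940
a = ȳ − b·x̄ = 4.414286 − 0.051940·50.285714 = 1.802431
ŷ(92) = a + b·92 = 1.802431 + 0.051940·92 = 6.580938

6.581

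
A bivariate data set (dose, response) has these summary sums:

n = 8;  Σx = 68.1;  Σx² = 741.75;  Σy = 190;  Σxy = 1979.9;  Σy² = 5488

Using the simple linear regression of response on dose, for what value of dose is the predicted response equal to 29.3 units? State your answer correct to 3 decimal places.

Sxx = Σx² − (Σx)²/n = 741.75 − 579.70125 = 162.04875
Sxy = Σxy − (Σx)(Σy)/n = 1979.9 − 1617.375 = 362.525
b = Sxy/Sxx = 362.525/162.04875 = 2.237135
a = ȳ − b·x̄ = 23.75 − 2.237135·8.5125 = 4.706385
Set a + b·x = 29.3: x = (29.3 − 4.706385) / 2.237135 = 10.993351

10.993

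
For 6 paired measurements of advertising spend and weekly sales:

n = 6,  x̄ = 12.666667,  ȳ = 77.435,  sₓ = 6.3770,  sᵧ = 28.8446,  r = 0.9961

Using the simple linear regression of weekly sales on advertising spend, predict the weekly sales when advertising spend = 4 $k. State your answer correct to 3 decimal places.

38.387

b = r · sᵧ/sₓ = 0.9961 · 28.8446/6.377 = 4.505584
a = ȳ − b·x̄ = 77.435 − 4.505584·12.666667 = 20.364274
ŷ(4) = a + b·4 = 20.364274 + 4.505584·4 = 38.386608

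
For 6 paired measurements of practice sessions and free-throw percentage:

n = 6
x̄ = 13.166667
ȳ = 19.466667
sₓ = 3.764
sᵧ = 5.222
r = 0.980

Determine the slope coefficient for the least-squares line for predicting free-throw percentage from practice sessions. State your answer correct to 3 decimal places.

1.360

b = r · sᵧ/sₓ = 0.98 · 5.222/3.764 = 1.359607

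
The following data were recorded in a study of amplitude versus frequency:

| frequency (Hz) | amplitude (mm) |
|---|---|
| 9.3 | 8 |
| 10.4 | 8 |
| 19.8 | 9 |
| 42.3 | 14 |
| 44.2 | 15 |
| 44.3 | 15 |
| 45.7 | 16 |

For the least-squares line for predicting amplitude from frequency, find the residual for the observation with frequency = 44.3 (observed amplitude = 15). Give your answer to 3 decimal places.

n = 7, Σx = 216, Σy = 85, Σxy = 2986.7, Σx² = 8380.6
Sxx = Σx² − (Σx)²/n = 8380.6 − 6665.142857 = 1715.457143
Sxy = Σxy − (Σx)(Σy)/n = 2986.7 − 2622.857143 = 363.842857
b = Sxy/Sxx = 363.842857/1715.457143 = 0.212097
a = ȳ − b·x̄ = 12.142857 − 0.212097·30.857143 = 5.598158
ŷ(44.3) = 5.598158 + 0.212097·44.3 = 14.994043
residual = y − ŷ = 15 − 14.994043 = 0.005957

0.006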